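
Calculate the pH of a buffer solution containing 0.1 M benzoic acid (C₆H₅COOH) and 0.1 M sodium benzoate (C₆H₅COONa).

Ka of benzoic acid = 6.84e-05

pKa = -log(6.84e-05) = 4.16. pH = pKa + log([A⁻]/[HA]) = 4.16 + log(0.1/0.1)

pH = 4.16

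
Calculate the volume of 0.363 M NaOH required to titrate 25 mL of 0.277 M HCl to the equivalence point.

At equivalence: moles acid = moles base. moles HCl = 0.277 × 25/1000 = 0.006925 mol. V_base = moles / 0.363 × 1000 = 19.1 mL.

V_{base} = 19.1 mL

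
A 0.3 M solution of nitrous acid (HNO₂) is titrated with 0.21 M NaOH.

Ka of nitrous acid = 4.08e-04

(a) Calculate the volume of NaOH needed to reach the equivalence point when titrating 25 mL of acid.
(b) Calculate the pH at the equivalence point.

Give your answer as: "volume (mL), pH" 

moles acid = 0.3 × 25/1000 = 0.0075 mol; V_base = moles/0.21 × 1000 = 35.7 mL. At equivalence only the conjugate base is present: [A⁻] = 0.0075/0.061 = 1.2353e-01 M. Kb = Kw/Ka = 2.45e-11; [OH⁻] = √(Kb × [A⁻]) = 1.7400e-06; pOH = 5.76; pH = 14 - pOH = 8.24.

V = 35.7 mL, pH = 8.24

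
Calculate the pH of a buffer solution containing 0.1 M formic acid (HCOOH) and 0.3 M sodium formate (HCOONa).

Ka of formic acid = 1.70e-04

pKa = -log(1.70e-04) = 3.77. pH = pKa + log([A⁻]/[HA]) = 3.77 + log(0.3/0.1)

pH = 4.25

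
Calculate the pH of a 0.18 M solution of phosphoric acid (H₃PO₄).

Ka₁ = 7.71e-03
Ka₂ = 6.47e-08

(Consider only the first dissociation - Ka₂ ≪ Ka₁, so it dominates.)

First dissociation dominates. From Ka₁ = [H⁺][HA⁻]/[H₂A], x² + Ka₁·x − Ka₁·C = 0 with C = 0.18 M and Ka₁ = 7.71e-03. Solving: [H⁺] = (−Ka₁ + √(Ka₁² + 4·Ka₁·C)) / 2 = 3.3597e-02 M. pH = -log(3.3597e-02) = 1.47.

pH = 1.47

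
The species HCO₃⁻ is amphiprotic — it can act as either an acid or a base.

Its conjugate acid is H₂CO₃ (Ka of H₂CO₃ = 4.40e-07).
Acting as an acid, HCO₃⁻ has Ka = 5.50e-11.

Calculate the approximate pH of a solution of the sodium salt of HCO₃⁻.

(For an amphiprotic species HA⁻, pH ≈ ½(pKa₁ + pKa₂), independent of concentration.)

pKa₁ = -log(4.40e-07) = 6.36; pKa₂ = -log(5.50e-11) = 10.26. For an amphiprotic species, pH ≈ ½(pKa₁ + pKa₂) = ½(6.36 + 10.26) = 8.31.

pH = 8.31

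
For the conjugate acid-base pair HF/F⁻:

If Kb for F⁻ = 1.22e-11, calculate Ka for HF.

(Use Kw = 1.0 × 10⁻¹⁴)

For a conjugate pair Ka × Kb = Kw, so Ka = Kw/Kb = 1.0 × 10⁻¹⁴ / 1.22e-11 = 8.20e-04.

K_a = 8.20e-04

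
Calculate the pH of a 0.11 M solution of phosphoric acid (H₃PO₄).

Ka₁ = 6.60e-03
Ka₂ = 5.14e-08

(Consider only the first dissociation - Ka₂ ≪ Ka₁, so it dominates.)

First dissociation dominates. From Ka₁ = [H⁺][HA⁻]/[H₂A], x² + Ka₁·x − Ka₁·C = 0 with C = 0.11 M and Ka₁ = 6.60e-03. Solving: [H⁺] = (−Ka₁ + √(Ka₁² + 4·Ka₁·C)) / 2 = 2.3846e-02 M. pH = -log(2.3846e-02) = 1.62.

pH = 1.62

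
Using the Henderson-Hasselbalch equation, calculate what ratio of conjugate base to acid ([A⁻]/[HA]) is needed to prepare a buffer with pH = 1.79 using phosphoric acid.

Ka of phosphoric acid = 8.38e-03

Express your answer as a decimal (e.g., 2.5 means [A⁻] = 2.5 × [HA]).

pKa = -log(8.38e-03) = 2.0768. pH = pKa + log([A⁻]/[HA]), so log([A⁻]/[HA]) = pH − pKa = 1.79 − 2.0768 = -0.2868. [A⁻]/[HA] = 10^(-0.2868) = 0.517

[A⁻]/[HA] = 0.517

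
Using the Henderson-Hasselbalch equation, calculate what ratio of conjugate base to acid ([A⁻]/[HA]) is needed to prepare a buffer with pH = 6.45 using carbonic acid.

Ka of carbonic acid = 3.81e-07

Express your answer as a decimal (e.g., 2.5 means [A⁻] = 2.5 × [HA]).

pKa = -log(3.81e-07) = 6.4191. pH = pKa + log([A⁻]/[HA]), so log([A⁻]/[HA]) = pH − pKa = 6.45 − 6.4191 = 0.0309. [A⁻]/[HA] = 10^(0.0309) = 1.07

[A⁻]/[HA] = 1.07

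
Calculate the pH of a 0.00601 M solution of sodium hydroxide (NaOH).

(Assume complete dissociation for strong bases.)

[OH⁻] = 0.00601 M for strong base. pOH = -log[OH⁻] = 2.22, pH = 14 - pOH

pH = 11.78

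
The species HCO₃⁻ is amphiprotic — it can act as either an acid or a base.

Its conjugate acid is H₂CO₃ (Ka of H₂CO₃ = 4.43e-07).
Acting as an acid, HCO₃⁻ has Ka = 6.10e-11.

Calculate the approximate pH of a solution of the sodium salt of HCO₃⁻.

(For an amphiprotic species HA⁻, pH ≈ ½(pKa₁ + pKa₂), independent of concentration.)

pKa₁ = -log(4.43e-07) = 6.35; pKa₂ = -log(6.10e-11) = 10.21. For an amphiprotic species, pH ≈ ½(pKa₁ + pKa₂) = ½(6.35 + 10.21) = 8.28.

pH = 8.28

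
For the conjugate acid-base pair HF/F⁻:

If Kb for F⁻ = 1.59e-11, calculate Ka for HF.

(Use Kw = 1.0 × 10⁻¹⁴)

For a conjugate pair Ka × Kb = Kw, so Ka = Kw/Kb = 1.0 × 10⁻¹⁴ / 1.59e-11 = 6.29e-04.

K_a = 6.29e-04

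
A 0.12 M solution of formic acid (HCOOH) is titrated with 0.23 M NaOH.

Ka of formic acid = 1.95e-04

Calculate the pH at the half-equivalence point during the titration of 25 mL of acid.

At half-equivalence [HA] = [A⁻], so Henderson-Hasselbalch gives pH = pKa = -log(1.95e-04) = 3.71.

pH = pKa = 3.71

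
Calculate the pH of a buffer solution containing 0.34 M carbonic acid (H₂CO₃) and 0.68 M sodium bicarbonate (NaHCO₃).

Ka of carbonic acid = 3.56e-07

pKa = -log(3.56e-07) = 6.45. pH = pKa + log([A⁻]/[HA]) = 6.45 + log(0.68/0.34)

pH = 6.75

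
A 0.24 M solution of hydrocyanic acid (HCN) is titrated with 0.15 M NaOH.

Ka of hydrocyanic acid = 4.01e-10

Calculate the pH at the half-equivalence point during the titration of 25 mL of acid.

At half-equivalence [HA] = [A⁻], so Henderson-Hasselbalch gives pH = pKa = -log(4.01e-10) = 9.40.

pH = pKa = 9.40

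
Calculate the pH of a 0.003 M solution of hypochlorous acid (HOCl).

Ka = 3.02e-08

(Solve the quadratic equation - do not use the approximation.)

x² + Ka×x - Ka×C = 0. Using quadratic formula: [H⁺] = 9.5033e-06

pH = 5.02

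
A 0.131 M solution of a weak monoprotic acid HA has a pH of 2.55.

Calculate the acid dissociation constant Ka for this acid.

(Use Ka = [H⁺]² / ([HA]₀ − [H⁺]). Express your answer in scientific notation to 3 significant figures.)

[H⁺] = 10^(−pH) = 10^(−2.55) = 2.818e-03 M. For HA ⇌ H⁺ + A⁻, Ka = [H⁺][A⁻]/[HA] = [H⁺]² / ([HA]₀ − [H⁺]) = (2.818e-03)² / (0.131 − 2.818e-03) = 6.20e-05.

K_a = 6.20e-05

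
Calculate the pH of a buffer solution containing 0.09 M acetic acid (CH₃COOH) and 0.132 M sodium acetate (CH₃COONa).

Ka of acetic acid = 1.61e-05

pKa = -log(1.61e-05) = 4.79. pH = pKa + log([A⁻]/[HA]) = 4.79 + log(0.132/0.09)

pH = 4.96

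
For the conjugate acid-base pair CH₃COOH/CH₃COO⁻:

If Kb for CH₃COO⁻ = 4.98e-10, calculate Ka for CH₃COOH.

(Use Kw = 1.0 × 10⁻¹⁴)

For a conjugate pair Ka × Kb = Kw, so Ka = Kw/Kb = 1.0 × 10⁻¹⁴ / 4.98e-10 = 2.01e-05.

K_a = 2.01e-05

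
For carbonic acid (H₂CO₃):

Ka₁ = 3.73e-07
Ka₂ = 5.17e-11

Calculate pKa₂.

pKa₂ = -log(Ka₂) = -log(5.17e-11) = 10.29.

pK_{a2} = 10.29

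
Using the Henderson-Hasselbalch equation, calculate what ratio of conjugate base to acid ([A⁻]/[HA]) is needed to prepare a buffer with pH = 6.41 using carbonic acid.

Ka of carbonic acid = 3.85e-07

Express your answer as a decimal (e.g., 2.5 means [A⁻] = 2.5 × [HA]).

pKa = -log(3.85e-07) = 6.4145. pH = pKa + log([A⁻]/[HA]), so log([A⁻]/[HA]) = pH − pKa = 6.41 − 6.4145 = -0.0045. [A⁻]/[HA] = 10^(-0.0045) = 0.990

[A⁻]/[HA] = 0.990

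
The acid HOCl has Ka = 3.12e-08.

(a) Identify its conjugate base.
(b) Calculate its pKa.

(a) The conjugate base is formed by removing one H⁺ from HOCl, giving OCl⁻. (b) pKa = -log(Ka) = -log(3.12e-08) = 7.51.

Conjugate base: OCl⁻; pK_a = 7.51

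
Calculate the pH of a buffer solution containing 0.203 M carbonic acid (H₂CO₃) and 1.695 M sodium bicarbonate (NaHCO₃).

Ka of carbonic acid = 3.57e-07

pKa = -log(3.57e-07) = 6.45. pH = pKa + log([A⁻]/[HA]) = 6.45 + log(1.695/0.203)

pH = 7.37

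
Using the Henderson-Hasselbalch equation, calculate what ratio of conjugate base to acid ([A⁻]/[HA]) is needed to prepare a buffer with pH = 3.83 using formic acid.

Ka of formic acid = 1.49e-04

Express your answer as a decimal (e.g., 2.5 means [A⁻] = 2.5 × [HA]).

pKa = -log(1.49e-04) = 3.8268. pH = pKa + log([A⁻]/[HA]), so log([A⁻]/[HA]) = pH − pKa = 3.83 − 3.8268 = 0.0032. [A⁻]/[HA] = 10^(0.0032) = 1.01

[A⁻]/[HA] = 1.01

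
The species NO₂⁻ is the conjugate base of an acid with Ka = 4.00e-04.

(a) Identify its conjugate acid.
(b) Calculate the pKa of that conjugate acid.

(a) The conjugate acid is formed by adding one H⁺ to NO₂⁻, giving HNO₂. (b) pKa = -log(Ka) = -log(4.00e-04) = 3.40.

Conjugate acid: HNO₂; pK_a = 3.40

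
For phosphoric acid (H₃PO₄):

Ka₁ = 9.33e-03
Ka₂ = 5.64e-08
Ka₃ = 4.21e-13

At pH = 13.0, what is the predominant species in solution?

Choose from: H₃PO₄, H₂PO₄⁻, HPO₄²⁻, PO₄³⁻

pKa₁ = 2.03, pKa₂ = 7.25, pKa₃ = 12.38. For a polyprotic acid the predominant species crosses at each pKa: below pKa_n the protonated form dominates, above it the deprotonated form does. At pH = 13.0, the predominant species is PO₄³⁻.

PO₄³⁻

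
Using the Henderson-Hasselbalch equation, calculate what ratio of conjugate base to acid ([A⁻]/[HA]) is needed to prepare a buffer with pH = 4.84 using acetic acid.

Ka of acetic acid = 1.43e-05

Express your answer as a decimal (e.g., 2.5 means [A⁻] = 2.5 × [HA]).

pKa = -log(1.43e-05) = 4.8447. pH = pKa + log([A⁻]/[HA]), so log([A⁻]/[HA]) = pH − pKa = 4.84 − 4.8447 = -0.0047. [A⁻]/[HA] = 10^(-0.0047) = 0.989

[A⁻]/[HA] = 0.989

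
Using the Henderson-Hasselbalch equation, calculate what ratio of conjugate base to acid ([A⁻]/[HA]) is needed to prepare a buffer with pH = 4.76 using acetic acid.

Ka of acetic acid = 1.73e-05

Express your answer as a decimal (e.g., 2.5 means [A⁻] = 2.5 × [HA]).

pKa = -log(1.73e-05) = 4.7620. pH = pKa + log([A⁻]/[HA]), so log([A⁻]/[HA]) = pH − pKa = 4.76 − 4.7620 = -0.0020. [A⁻]/[HA] = 10^(-0.0020) = 0.996

[A⁻]/[HA] = 0.996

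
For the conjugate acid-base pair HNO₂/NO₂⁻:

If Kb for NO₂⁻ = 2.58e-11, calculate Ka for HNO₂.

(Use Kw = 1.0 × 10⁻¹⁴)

For a conjugate pair Ka × Kb = Kw, so Ka = Kw/Kb = 1.0 × 10⁻¹⁴ / 2.58e-11 = 3.88e-04.

K_a = 3.88e-04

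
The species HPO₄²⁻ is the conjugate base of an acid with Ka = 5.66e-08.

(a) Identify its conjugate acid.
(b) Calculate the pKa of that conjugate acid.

(a) The conjugate acid is formed by adding one H⁺ to HPO₄²⁻, giving H₂PO₄⁻. (b) pKa = -log(Ka) = -log(5.66e-08) = 7.25.

Conjugate acid: H₂PO₄⁻; pK_a = 7.25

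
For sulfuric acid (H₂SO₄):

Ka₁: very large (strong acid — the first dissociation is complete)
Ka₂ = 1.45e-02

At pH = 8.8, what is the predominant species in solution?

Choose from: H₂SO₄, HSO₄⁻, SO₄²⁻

The first dissociation is complete, so H₂SO₄ itself is never the predominant species in water; pKa₂ = -log(1.45e-02) = 1.84. For a polyprotic acid the predominant species crosses at each pKa: below pKa_n the protonated form dominates, above it the deprotonated form does. At pH = 8.8, the predominant species is SO₄²⁻.

SO₄²⁻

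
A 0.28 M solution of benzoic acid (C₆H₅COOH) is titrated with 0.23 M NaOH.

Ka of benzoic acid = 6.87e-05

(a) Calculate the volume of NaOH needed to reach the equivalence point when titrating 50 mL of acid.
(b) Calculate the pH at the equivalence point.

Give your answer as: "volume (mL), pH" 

moles acid = 0.28 × 50/1000 = 0.014 mol; V_base = moles/0.23 × 1000 = 60.9 mL. At equivalence only the conjugate base is present: [A⁻] = 0.014/0.111 = 1.2627e-01 M. Kb = Kw/Ka = 1.46e-10; [OH⁻] = √(Kb × [A⁻]) = 4.2873e-06; pOH = 5.37; pH = 14 - pOH = 8.63.

V = 60.9 mL, pH = 8.63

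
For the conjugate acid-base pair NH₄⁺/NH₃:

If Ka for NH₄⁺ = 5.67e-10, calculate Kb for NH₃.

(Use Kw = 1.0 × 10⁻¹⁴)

For a conjugate pair Ka × Kb = Kw, so Kb = Kw/Ka = 1.0 × 10⁻¹⁴ / 5.67e-10 = 1.76e-05.

K_b = 1.76e-05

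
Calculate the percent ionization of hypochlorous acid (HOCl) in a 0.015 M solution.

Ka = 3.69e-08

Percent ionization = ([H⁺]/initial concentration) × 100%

Using Ka equilibrium: x² + Ka×x - Ka×C = 0. Solving: [H⁺] = 2.3508e-05. Percent = (2.3508e-05/0.015) × 100

Percent ionization = 0.157%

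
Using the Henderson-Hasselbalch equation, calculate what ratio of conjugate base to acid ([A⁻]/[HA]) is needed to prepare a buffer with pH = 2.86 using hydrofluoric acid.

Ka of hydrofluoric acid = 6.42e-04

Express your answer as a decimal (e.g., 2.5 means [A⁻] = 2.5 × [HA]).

pKa = -log(6.42e-04) = 3.1925. pH = pKa + log([A⁻]/[HA]), so log([A⁻]/[HA]) = pH − pKa = 2.86 − 3.1925 = -0.3325. [A⁻]/[HA] = 10^(-0.3325) = 0.465

[A⁻]/[HA] = 0.465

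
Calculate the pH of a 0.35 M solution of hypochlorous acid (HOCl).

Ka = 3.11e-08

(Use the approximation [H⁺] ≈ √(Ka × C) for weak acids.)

[H⁺] = √(Ka × C) = √(3.11e-08 × 0.35) = 1.0433e-04. pH = -log(1.0433e-04)

pH = 3.98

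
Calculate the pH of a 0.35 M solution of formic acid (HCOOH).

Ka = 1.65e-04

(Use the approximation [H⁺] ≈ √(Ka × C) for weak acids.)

[H⁺] = √(Ka × C) = √(1.65e-04 × 0.35) = 7.5993e-03. pH = -log(7.5993e-03)

pH = 2.12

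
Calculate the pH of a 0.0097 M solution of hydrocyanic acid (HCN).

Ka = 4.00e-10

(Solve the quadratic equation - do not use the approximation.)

x² + Ka×x - Ka×C = 0. Using quadratic formula: [H⁺] = 1.9696e-06

pH = 5.71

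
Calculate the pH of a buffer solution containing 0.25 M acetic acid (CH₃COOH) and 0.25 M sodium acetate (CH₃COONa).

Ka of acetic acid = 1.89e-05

pKa = -log(1.89e-05) = 4.72. pH = pKa + log([A⁻]/[HA]) = 4.72 + log(0.25/0.25)

pH = 4.72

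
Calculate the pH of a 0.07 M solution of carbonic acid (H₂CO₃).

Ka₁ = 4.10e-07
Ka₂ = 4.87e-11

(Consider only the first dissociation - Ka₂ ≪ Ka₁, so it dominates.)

First dissociation dominates. From Ka₁ = [H⁺][HA⁻]/[H₂A], x² + Ka₁·x − Ka₁·C = 0 with C = 0.07 M and Ka₁ = 4.10e-07. Solving: [H⁺] = (−Ka₁ + √(Ka₁² + 4·Ka₁·C)) / 2 = 1.6921e-04 M. pH = -log(1.6921e-04) = 3.77.

pH = 3.77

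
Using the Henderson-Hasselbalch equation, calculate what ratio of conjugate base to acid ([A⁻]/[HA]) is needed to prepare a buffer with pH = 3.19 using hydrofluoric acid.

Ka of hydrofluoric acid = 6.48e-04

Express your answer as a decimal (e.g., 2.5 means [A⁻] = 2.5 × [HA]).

pKa = -log(6.48e-04) = 3.1884. pH = pKa + log([A⁻]/[HA]), so log([A⁻]/[HA]) = pH − pKa = 3.19 − 3.1884 = 0.0016. [A⁻]/[HA] = 10^(0.0016) = 1.00

[A⁻]/[HA] = 1.00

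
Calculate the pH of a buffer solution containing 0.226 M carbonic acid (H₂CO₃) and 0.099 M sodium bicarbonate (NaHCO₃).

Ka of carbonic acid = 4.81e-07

pKa = -log(4.81e-07) = 6.32. pH = pKa + log([A⁻]/[HA]) = 6.32 + log(0.099/0.226)

pH = 5.96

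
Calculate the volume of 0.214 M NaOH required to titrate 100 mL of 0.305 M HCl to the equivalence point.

At equivalence: moles acid = moles base. moles HCl = 0.305 × 100/1000 = 0.0305 mol. V_base = moles / 0.214 × 1000 = 142.5 mL.

V_{base} = 142.5 mL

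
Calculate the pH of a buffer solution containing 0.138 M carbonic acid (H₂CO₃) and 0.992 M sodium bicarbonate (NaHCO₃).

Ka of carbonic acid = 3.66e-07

pKa = -log(3.66e-07) = 6.44. pH = pKa + log([A⁻]/[HA]) = 6.44 + log(0.992/0.138)

pH = 7.29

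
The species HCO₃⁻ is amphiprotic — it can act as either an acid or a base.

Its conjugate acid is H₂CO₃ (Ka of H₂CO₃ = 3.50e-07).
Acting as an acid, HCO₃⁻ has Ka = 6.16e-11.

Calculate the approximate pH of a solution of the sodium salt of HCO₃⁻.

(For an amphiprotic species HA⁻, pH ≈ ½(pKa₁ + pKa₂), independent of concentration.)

pKa₁ = -log(3.50e-07) = 6.46; pKa₂ = -log(6.16e-11) = 10.21. For an amphiprotic species, pH ≈ ½(pKa₁ + pKa₂) = ½(6.46 + 10.21) = 8.33.

pH = 8.33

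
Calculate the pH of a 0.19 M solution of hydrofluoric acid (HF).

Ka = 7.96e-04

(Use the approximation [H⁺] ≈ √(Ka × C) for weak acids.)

[H⁺] = √(Ka × C) = √(7.96e-04 × 0.19) = 1.2298e-02. pH = -log(1.2298e-02)

pH = 1.91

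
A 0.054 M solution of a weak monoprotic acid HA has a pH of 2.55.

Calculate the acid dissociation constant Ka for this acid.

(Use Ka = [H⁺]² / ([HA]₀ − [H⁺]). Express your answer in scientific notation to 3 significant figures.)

[H⁺] = 10^(−pH) = 10^(−2.55) = 2.818e-03 M. For HA ⇌ H⁺ + A⁻, Ka = [H⁺][A⁻]/[HA] = [H⁺]² / ([HA]₀ − [H⁺]) = (2.818e-03)² / (0.054 − 2.818e-03) = 1.55e-04.

K_a = 1.55e-04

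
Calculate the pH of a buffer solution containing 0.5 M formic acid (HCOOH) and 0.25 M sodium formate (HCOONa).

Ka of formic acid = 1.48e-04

pKa = -log(1.48e-04) = 3.83. pH = pKa + log([A⁻]/[HA]) = 3.83 + log(0.25/0.5)

pH = 3.53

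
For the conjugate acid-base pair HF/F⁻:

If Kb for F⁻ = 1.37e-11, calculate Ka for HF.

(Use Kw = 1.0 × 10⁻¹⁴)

For a conjugate pair Ka × Kb = Kw, so Ka = Kw/Kb = 1.0 × 10⁻¹⁴ / 1.37e-11 = 7.30e-04.

K_a = 7.30e-04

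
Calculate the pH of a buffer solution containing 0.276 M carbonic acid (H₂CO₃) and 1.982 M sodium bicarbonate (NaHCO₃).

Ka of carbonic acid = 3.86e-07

pKa = -log(3.86e-07) = 6.41. pH = pKa + log([A⁻]/[HA]) = 6.41 + log(1.982/0.276)

pH = 7.27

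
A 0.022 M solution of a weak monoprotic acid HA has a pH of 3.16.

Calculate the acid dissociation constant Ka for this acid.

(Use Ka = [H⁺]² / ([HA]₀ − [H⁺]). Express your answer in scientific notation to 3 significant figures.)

[H⁺] = 10^(−pH) = 10^(−3.16) = 6.918e-04 M. For HA ⇌ H⁺ + A⁻, Ka = [H⁺][A⁻]/[HA] = [H⁺]² / ([HA]₀ − [H⁺]) = (6.918e-04)² / (0.022 − 6.918e-04) = 2.25e-05.

K_a = 2.25e-05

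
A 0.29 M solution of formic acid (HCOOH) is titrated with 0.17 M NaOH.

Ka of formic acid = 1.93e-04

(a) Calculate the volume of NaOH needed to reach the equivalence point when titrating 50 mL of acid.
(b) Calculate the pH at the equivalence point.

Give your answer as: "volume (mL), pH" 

moles acid = 0.29 × 50/1000 = 0.0145 mol; V_base = moles/0.17 × 1000 = 85.3 mL. At equivalence only the conjugate base is present: [A⁻] = 0.0145/0.135 = 1.0717e-01 M. Kb = Kw/Ka = 5.18e-11; [OH⁻] = √(Kb × [A⁻]) = 2.3565e-06; pOH = 5.63; pH = 14 - pOH = 8.37.

V = 85.3 mL, pH = 8.37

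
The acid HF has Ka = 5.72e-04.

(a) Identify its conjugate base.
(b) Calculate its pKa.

(a) The conjugate base is formed by removing one H⁺ from HF, giving F⁻. (b) pKa = -log(Ka) = -log(5.72e-04) = 3.24.

Conjugate base: F⁻; pK_a = 3.24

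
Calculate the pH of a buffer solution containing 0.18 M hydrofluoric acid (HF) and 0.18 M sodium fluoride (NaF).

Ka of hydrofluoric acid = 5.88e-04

pKa = -log(5.88e-04) = 3.23. pH = pKa + log([A⁻]/[HA]) = 3.23 + log(0.18/0.18)

pH = 3.23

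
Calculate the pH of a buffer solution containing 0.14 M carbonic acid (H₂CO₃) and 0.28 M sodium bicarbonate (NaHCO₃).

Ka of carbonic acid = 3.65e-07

pKa = -log(3.65e-07) = 6.44. pH = pKa + log([A⁻]/[HA]) = 6.44 + log(0.28/0.14)

pH = 6.74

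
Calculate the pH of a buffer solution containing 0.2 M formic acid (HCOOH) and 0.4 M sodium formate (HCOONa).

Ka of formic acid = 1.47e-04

pKa = -log(1.47e-04) = 3.83. pH = pKa + log([A⁻]/[HA]) = 3.83 + log(0.4/0.2)

pH = 4.13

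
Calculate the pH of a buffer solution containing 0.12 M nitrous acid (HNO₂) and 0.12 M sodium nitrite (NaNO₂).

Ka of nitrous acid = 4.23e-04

pKa = -log(4.23e-04) = 3.37. pH = pKa + log([A⁻]/[HA]) = 3.37 + log(0.12/0.12)

pH = 3.37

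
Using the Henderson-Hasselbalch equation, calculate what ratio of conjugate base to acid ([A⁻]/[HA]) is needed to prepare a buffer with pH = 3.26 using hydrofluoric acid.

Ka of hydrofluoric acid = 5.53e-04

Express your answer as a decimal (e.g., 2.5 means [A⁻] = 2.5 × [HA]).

pKa = -log(5.53e-04) = 3.2573. pH = pKa + log([A⁻]/[HA]), so log([A⁻]/[HA]) = pH − pKa = 3.26 − 3.2573 = 0.0027. [A⁻]/[HA] = 10^(0.0027) = 1.01

[A⁻]/[HA] = 1.01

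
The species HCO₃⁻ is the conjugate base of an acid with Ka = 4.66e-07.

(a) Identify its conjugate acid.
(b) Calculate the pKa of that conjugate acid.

(a) The conjugate acid is formed by adding one H⁺ to HCO₃⁻, giving H₂CO₃. (b) pKa = -log(Ka) = -log(4.66e-07) = 6.33.

Conjugate acid: H₂CO₃; pK_a = 6.33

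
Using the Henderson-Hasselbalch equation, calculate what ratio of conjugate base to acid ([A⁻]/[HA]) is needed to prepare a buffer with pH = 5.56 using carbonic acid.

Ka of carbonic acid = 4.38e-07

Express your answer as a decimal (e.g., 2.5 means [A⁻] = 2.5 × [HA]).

pKa = -log(4.38e-07) = 6.3585. pH = pKa + log([A⁻]/[HA]), so log([A⁻]/[HA]) = pH − pKa = 5.56 − 6.3585 = -0.7985. [A⁻]/[HA] = 10^(-0.7985) = 0.159

[A⁻]/[HA] = 0.159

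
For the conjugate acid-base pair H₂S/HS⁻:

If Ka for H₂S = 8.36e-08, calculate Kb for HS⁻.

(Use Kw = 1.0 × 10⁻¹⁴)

For a conjugate pair Ka × Kb = Kw, so Kb = Kw/Ka = 1.0 × 10⁻¹⁴ / 8.36e-08 = 1.20e-07.

K_b = 1.20e-07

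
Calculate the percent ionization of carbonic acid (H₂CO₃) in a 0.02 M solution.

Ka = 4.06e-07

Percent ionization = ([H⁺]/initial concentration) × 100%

Using Ka equilibrium: x² + Ka×x - Ka×C = 0. Solving: [H⁺] = 8.9908e-05. Percent = (8.9908e-05/0.02) × 100

Percent ionization = 0.45%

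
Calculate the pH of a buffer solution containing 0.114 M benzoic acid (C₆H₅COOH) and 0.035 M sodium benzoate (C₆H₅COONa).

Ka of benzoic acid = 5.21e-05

pKa = -log(5.21e-05) = 4.28. pH = pKa + log([A⁻]/[HA]) = 4.28 + log(0.035/0.114)

pH = 3.77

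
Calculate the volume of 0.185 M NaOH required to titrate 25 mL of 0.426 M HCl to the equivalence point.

At equivalence: moles acid = moles base. moles HCl = 0.426 × 25/1000 = 0.01065 mol. V_base = moles / 0.185 × 1000 = 57.6 mL.

V_{base} = 57.6 mL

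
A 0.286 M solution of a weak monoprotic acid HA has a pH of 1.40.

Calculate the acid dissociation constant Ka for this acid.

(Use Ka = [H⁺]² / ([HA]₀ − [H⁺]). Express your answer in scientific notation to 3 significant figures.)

[H⁺] = 10^(−pH) = 10^(−1.40) = 3.981e-02 M. For HA ⇌ H⁺ + A⁻, Ka = [H⁺][A⁻]/[HA] = [H⁺]² / ([HA]₀ − [H⁺]) = (3.981e-02)² / (0.286 − 3.981e-02) = 6.44e-03.

K_a = 6.44e-03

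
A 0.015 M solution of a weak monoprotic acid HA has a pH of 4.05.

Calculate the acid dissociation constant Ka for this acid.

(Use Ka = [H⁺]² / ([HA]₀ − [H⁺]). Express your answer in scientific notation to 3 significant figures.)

[H⁺] = 10^(−pH) = 10^(−4.05) = 8.913e-05 M. For HA ⇌ H⁺ + A⁻, Ka = [H⁺][A⁻]/[HA] = [H⁺]² / ([HA]₀ − [H⁺]) = (8.913e-05)² / (0.015 − 8.913e-05) = 5.33e-07.

K_a = 5.33e-07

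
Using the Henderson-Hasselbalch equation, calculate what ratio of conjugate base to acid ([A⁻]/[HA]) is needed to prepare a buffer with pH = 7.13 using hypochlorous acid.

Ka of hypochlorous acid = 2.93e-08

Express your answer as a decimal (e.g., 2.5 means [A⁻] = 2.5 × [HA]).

pKa = -log(2.93e-08) = 7.5331. pH = pKa + log([A⁻]/[HA]), so log([A⁻]/[HA]) = pH − pKa = 7.13 − 7.5331 = -0.4031. [A⁻]/[HA] = 10^(-0.4031) = 0.395

[A⁻]/[HA] = 0.395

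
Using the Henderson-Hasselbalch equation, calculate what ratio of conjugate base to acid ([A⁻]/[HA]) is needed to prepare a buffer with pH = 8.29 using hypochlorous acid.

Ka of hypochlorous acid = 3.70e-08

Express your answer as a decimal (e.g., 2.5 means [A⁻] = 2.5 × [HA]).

pKa = -log(3.70e-08) = 7.4318. pH = pKa + log([A⁻]/[HA]), so log([A⁻]/[HA]) = pH − pKa = 8.29 − 7.4318 = 0.8582. [A⁻]/[HA] = 10^(0.8582) = 7.21

[A⁻]/[HA] = 7.21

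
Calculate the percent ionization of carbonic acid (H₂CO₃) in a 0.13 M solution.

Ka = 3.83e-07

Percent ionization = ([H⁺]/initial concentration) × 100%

Using Ka equilibrium: x² + Ka×x - Ka×C = 0. Solving: [H⁺] = 2.2295e-04. Percent = (2.2295e-04/0.13) × 100

Percent ionization = 0.171%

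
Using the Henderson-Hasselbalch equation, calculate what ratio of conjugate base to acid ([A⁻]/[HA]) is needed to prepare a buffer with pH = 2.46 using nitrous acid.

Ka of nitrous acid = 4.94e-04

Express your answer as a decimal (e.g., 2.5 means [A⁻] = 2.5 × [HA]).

pKa = -log(4.94e-04) = 3.3063. pH = pKa + log([A⁻]/[HA]), so log([A⁻]/[HA]) = pH − pKa = 2.46 − 3.3063 = -0.8463. [A⁻]/[HA] = 10^(-0.8463) = 0.142

[A⁻]/[HA] = 0.142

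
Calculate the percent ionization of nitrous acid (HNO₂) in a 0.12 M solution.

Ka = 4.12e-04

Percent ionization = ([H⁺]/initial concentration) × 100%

Using Ka equilibrium: x² + Ka×x - Ka×C = 0. Solving: [H⁺] = 6.8284e-03. Percent = (6.8284e-03/0.12) × 100

Percent ionization = 5.69%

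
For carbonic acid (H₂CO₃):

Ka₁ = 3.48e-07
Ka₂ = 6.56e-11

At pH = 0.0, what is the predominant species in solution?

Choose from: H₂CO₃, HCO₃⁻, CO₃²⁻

pKa₁ = 6.46, pKa₂ = 10.18. For a polyprotic acid the predominant species crosses at each pKa: below pKa_n the protonated form dominates, above it the deprotonated form does. At pH = 0.0, the predominant species is H₂CO₃.

H₂CO₃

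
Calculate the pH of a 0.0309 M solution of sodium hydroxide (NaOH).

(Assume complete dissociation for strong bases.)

[OH⁻] = 0.0309 M for strong base. pOH = -log[OH⁻] = 1.51, pH = 14 - pOH

pH = 12.49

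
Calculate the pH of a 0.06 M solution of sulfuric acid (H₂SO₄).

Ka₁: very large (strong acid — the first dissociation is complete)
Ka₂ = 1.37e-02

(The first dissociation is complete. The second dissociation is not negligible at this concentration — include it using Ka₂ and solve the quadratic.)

First dissociation is complete: [H⁺]₀ = [HSO₄⁻]₀ = C = 0.06 M. Second dissociation HSO₄⁻ ⇌ H⁺ + SO₄²⁻: let x = [SO₄²⁻]. Ka₂ = (C + x)·x / (C − x) = 1.37e-02 → x² + (C + Ka₂)·x − Ka₂·C = 0 → x² + 0.07370·x − 8.220e-04 = 0. x = (−0.07370 + √(0.07370² + 4 × 8.220e-04)) / 2 = 9.8396e-03 M. [H⁺] = C + x = 0.06 + 9.8396e-03 = 6.9840e-02 M. pH = -log(6.9840e-02) = 1.16.

pH = 1.16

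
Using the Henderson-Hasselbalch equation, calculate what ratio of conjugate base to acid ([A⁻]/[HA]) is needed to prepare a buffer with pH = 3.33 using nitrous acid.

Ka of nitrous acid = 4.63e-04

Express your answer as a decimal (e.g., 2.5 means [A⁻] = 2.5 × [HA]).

pKa = -log(4.63e-04) = 3.3344. pH = pKa + log([A⁻]/[HA]), so log([A⁻]/[HA]) = pH − pKa = 3.33 − 3.3344 = -0.0044. [A⁻]/[HA] = 10^(-0.0044) = 0.990

[A⁻]/[HA] = 0.990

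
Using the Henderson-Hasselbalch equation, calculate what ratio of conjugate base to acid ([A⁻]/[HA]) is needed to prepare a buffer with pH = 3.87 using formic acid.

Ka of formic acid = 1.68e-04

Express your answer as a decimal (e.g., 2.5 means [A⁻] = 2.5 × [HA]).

pKa = -log(1.68e-04) = 3.7747. pH = pKa + log([A⁻]/[HA]), so log([A⁻]/[HA]) = pH − pKa = 3.87 − 3.7747 = 0.0953. [A⁻]/[HA] = 10^(0.0953) = 1.25

[A⁻]/[HA] = 1.25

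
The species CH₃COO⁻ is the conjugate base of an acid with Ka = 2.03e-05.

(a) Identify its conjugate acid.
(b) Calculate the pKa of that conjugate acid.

(a) The conjugate acid is formed by adding one H⁺ to CH₃COO⁻, giving CH₃COOH. (b) pKa = -log(Ka) = -log(2.03e-05) = 4.69.

Conjugate acid: CH₃COOH; pK_a = 4.69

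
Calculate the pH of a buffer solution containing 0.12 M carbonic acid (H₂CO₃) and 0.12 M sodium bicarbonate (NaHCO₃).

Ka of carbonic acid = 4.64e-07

pKa = -log(4.64e-07) = 6.33. pH = pKa + log([A⁻]/[HA]) = 6.33 + log(0.12/0.12)

pH = 6.33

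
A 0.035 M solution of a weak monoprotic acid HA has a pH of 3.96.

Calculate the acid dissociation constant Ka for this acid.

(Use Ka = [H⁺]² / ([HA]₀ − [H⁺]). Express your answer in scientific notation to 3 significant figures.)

[H⁺] = 10^(−pH) = 10^(−3.96) = 1.096e-04 M. For HA ⇌ H⁺ + A⁻, Ka = [H⁺][A⁻]/[HA] = [H⁺]² / ([HA]₀ − [H⁺]) = (1.096e-04)² / (0.035 − 1.096e-04) = 3.45e-07.

K_a = 3.45e-07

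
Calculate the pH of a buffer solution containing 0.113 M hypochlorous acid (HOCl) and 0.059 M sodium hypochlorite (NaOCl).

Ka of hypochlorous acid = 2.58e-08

pKa = -log(2.58e-08) = 7.59. pH = pKa + log([A⁻]/[HA]) = 7.59 + log(0.059/0.113)

pH = 7.31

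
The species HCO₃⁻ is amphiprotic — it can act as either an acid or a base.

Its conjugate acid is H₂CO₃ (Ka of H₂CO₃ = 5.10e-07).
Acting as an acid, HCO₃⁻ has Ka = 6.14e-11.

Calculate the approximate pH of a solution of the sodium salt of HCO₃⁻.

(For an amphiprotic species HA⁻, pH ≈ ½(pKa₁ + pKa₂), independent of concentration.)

pKa₁ = -log(5.10e-07) = 6.29; pKa₂ = -log(6.14e-11) = 10.21. For an amphiprotic species, pH ≈ ½(pKa₁ + pKa₂) = ½(6.29 + 10.21) = 8.25.

pH = 8.25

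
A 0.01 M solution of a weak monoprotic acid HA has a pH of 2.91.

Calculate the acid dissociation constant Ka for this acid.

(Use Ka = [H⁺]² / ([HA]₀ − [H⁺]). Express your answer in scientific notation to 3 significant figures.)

[H⁺] = 10^(−pH) = 10^(−2.91) = 1.230e-03 M. For HA ⇌ H⁺ + A⁻, Ka = [H⁺][A⁻]/[HA] = [H⁺]² / ([HA]₀ − [H⁺]) = (1.230e-03)² / (0.01 − 1.230e-03) = 1.73e-04.

K_a = 1.73e-04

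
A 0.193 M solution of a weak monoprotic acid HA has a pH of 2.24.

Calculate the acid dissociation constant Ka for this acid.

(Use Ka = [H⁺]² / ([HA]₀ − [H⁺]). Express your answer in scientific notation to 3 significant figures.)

[H⁺] = 10^(−pH) = 10^(−2.24) = 5.754e-03 M. For HA ⇌ H⁺ + A⁻, Ka = [H⁺][A⁻]/[HA] = [H⁺]² / ([HA]₀ − [H⁺]) = (5.754e-03)² / (0.193 − 5.754e-03) = 1.77e-04.

K_a = 1.77e-04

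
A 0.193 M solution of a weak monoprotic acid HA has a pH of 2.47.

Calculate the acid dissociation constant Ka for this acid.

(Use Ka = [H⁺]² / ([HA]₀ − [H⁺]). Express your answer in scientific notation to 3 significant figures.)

[H⁺] = 10^(−pH) = 10^(−2.47) = 3.388e-03 M. For HA ⇌ H⁺ + A⁻, Ka = [H⁺][A⁻]/[HA] = [H⁺]² / ([HA]₀ − [H⁺]) = (3.388e-03)² / (0.193 − 3.388e-03) = 6.06e-05.

K_a = 6.06e-05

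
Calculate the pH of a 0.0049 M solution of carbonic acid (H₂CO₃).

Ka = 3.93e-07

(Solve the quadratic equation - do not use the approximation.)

x² + Ka×x - Ka×C = 0. Using quadratic formula: [H⁺] = 4.3687e-05

pH = 4.36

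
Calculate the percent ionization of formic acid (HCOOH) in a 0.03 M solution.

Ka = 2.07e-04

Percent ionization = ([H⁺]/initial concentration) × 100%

Using Ka equilibrium: x² + Ka×x - Ka×C = 0. Solving: [H⁺] = 2.3906e-03. Percent = (2.3906e-03/0.03) × 100

Percent ionization = 7.97%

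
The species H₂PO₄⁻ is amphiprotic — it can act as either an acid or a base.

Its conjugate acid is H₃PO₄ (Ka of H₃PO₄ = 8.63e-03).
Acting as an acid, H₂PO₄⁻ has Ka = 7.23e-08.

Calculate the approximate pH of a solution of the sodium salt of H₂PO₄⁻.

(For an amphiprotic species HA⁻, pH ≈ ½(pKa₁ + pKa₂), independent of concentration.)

pKa₁ = -log(8.63e-03) = 2.06; pKa₂ = -log(7.23e-08) = 7.14. For an amphiprotic species, pH ≈ ½(pKa₁ + pKa₂) = ½(2.06 + 7.14) = 4.60.

pH = 4.60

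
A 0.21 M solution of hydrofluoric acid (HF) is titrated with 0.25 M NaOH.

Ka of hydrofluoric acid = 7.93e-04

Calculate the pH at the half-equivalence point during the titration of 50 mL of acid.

At half-equivalence [HA] = [A⁻], so Henderson-Hasselbalch gives pH = pKa = -log(7.93e-04) = 3.10.

pH = pKa = 3.10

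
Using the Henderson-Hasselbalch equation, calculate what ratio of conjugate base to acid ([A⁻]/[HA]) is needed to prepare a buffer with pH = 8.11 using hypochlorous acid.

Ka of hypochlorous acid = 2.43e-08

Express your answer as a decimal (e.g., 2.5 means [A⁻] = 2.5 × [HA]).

pKa = -log(2.43e-08) = 7.6144. pH = pKa + log([A⁻]/[HA]), so log([A⁻]/[HA]) = pH − pKa = 8.11 − 7.6144 = 0.4956. [A⁻]/[HA] = 10^(0.4956) = 3.13

[A⁻]/[HA] = 3.13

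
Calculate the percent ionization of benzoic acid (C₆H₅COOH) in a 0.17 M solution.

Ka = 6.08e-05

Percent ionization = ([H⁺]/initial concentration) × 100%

Using Ka equilibrium: x² + Ka×x - Ka×C = 0. Solving: [H⁺] = 3.1847e-03. Percent = (3.1847e-03/0.17) × 100

Percent ionization = 1.87%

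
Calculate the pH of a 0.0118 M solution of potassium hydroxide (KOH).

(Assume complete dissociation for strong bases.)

[OH⁻] = 0.0118 M for strong base. pOH = -log[OH⁻] = 1.93, pH = 14 - pOH

pH = 12.07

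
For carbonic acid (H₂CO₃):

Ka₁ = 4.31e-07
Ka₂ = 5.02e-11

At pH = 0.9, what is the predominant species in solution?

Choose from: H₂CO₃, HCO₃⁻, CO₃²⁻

pKa₁ = 6.37, pKa₂ = 10.30. For a polyprotic acid the predominant species crosses at each pKa: below pKa_n the protonated form dominates, above it the deprotonated form does. At pH = 0.9, the predominant species is H₂CO₃.

H₂CO₃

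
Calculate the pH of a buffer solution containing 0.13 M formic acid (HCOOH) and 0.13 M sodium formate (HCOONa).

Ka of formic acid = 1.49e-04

pKa = -log(1.49e-04) = 3.83. pH = pKa + log([A⁻]/[HA]) = 3.83 + log(0.13/0.13)

pH = 3.83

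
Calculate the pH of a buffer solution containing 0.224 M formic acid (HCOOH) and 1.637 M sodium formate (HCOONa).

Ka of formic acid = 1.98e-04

pKa = -log(1.98e-04) = 3.70. pH = pKa + log([A⁻]/[HA]) = 3.70 + log(1.637/0.224)

pH = 4.57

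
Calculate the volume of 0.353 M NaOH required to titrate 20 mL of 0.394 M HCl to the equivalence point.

At equivalence: moles acid = moles base. moles HCl = 0.394 × 20/1000 = 0.00788 mol. V_base = moles / 0.353 × 1000 = 22.3 mL.

V_{base} = 22.3 mL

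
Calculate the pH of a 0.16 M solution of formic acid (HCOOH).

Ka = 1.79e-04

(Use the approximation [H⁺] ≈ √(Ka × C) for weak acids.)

[H⁺] = √(Ka × C) = √(1.79e-04 × 0.16) = 5.3516e-03. pH = -log(5.3516e-03)

pH = 2.27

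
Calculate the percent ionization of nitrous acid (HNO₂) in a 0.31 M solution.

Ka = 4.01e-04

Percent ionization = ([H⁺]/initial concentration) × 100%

Using Ka equilibrium: x² + Ka×x - Ka×C = 0. Solving: [H⁺] = 1.0951e-02. Percent = (1.0951e-02/0.31) × 100

Percent ionization = 3.53%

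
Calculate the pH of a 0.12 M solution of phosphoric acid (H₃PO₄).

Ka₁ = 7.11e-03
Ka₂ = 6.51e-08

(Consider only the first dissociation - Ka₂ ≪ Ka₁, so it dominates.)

First dissociation dominates. From Ka₁ = [H⁺][HA⁻]/[H₂A], x² + Ka₁·x − Ka₁·C = 0 with C = 0.12 M and Ka₁ = 7.11e-03. Solving: [H⁺] = (−Ka₁ + √(Ka₁² + 4·Ka₁·C)) / 2 = 2.5870e-02 M. pH = -log(2.5870e-02) = 1.59.

pH = 1.59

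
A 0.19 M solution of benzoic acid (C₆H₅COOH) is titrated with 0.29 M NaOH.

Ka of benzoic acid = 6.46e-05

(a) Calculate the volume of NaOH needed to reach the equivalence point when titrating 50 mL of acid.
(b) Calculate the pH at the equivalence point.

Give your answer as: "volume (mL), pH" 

moles acid = 0.19 × 50/1000 = 0.0095 mol; V_base = moles/0.29 × 1000 = 32.8 mL. At equivalence only the conjugate base is present: [A⁻] = 0.0095/0.083 = 1.1479e-01 M. Kb = Kw/Ka = 1.55e-10; [OH⁻] = √(Kb × [A⁻]) = 4.2154e-06; pOH = 5.38; pH = 14 - pOH = 8.62.

V = 32.8 mL, pH = 8.62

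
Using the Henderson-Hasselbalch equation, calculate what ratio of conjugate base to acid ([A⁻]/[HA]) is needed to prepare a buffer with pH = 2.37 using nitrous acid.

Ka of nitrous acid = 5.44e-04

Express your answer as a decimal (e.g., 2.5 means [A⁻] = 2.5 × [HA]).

pKa = -log(5.44e-04) = 3.2644. pH = pKa + log([A⁻]/[HA]), so log([A⁻]/[HA]) = pH − pKa = 2.37 − 3.2644 = -0.8944. [A⁻]/[HA] = 10^(-0.8944) = 0.128

[A⁻]/[HA] = 0.128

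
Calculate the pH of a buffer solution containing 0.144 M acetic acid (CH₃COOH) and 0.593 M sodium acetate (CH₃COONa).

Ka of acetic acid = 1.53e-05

pKa = -log(1.53e-05) = 4.82. pH = pKa + log([A⁻]/[HA]) = 4.82 + log(0.593/0.144)

pH = 5.43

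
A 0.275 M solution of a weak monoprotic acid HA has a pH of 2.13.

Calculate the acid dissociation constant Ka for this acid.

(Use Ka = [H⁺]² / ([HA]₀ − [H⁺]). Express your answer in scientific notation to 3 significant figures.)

[H⁺] = 10^(−pH) = 10^(−2.13) = 7.413e-03 M. For HA ⇌ H⁺ + A⁻, Ka = [H⁺][A⁻]/[HA] = [H⁺]² / ([HA]₀ − [H⁺]) = (7.413e-03)² / (0.275 − 7.413e-03) = 2.05e-04.

K_a = 2.05e-04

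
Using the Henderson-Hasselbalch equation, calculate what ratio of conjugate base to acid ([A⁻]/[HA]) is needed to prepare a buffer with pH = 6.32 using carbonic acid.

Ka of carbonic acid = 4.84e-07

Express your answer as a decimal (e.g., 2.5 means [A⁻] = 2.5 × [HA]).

pKa = -log(4.84e-07) = 6.3152. pH = pKa + log([A⁻]/[HA]), so log([A⁻]/[HA]) = pH − pKa = 6.32 − 6.3152 = 0.0048. [A⁻]/[HA] = 10^(0.0048) = 1.01

[A⁻]/[HA] = 1.01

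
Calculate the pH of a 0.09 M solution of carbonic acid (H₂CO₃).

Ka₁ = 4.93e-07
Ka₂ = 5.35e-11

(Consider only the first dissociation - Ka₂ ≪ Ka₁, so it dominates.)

First dissociation dominates. From Ka₁ = [H⁺][HA⁻]/[H₂A], x² + Ka₁·x − Ka₁·C = 0 with C = 0.09 M and Ka₁ = 4.93e-07. Solving: [H⁺] = (−Ka₁ + √(Ka₁² + 4·Ka₁·C)) / 2 = 2.1040e-04 M. pH = -log(2.1040e-04) = 3.68.

pH = 3.68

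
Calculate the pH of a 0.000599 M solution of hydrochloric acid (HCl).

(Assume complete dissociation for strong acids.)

[H⁺] = 0.000599 M for strong acid. pH = -log[H⁺] = -log(0.000599)

pH = 3.22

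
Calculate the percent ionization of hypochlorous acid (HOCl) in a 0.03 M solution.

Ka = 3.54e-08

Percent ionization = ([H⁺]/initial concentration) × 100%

Using Ka equilibrium: x² + Ka×x - Ka×C = 0. Solving: [H⁺] = 3.2571e-05. Percent = (3.2571e-05/0.03) × 100

Percent ionization = 0.109%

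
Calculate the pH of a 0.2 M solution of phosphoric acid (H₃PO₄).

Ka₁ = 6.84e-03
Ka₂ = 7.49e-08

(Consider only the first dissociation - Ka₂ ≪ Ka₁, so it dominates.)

First dissociation dominates. From Ka₁ = [H⁺][HA⁻]/[H₂A], x² + Ka₁·x − Ka₁·C = 0 with C = 0.2 M and Ka₁ = 6.84e-03. Solving: [H⁺] = (−Ka₁ + √(Ka₁² + 4·Ka₁·C)) / 2 = 3.3724e-02 M. pH = -log(3.3724e-02) = 1.47.

pH = 1.47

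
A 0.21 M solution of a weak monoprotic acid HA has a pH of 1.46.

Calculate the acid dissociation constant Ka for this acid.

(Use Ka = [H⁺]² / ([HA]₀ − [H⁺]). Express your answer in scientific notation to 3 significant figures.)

[H⁺] = 10^(−pH) = 10^(−1.46) = 3.467e-02 M. For HA ⇌ H⁺ + A⁻, Ka = [H⁺][A⁻]/[HA] = [H⁺]² / ([HA]₀ − [H⁺]) = (3.467e-02)² / (0.21 − 3.467e-02) = 6.86e-03.

K_a = 6.86e-03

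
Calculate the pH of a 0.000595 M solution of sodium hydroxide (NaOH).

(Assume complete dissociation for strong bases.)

[OH⁻] = 0.000595 M for strong base. pOH = -log[OH⁻] = 3.23, pH = 14 - pOH

pH = 10.77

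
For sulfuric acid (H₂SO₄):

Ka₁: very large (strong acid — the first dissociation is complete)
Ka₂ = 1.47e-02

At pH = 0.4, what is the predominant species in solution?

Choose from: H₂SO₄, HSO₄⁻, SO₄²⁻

The first dissociation is complete, so H₂SO₄ itself is never the predominant species in water; pKa₂ = -log(1.47e-02) = 1.83. For a polyprotic acid the predominant species crosses at each pKa: below pKa_n the protonated form dominates, above it the deprotonated form does. At pH = 0.4, the predominant species is HSO₄⁻.

HSO₄⁻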